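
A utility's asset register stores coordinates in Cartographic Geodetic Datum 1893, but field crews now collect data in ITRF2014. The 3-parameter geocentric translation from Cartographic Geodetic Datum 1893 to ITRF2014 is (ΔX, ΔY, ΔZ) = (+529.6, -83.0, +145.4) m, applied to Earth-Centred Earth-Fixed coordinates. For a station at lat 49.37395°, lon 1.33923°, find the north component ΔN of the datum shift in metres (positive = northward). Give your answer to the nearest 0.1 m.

ΔN = -305.7 m

At φ = 49.37395°, λ = 1.33923°: sin φ = 0.758975, cos φ = 0.651119, sin λ = 0.023372, cos λ = 0.999727.
ΔN = −sin φ cos λ·ΔX − sin φ sin λ·ΔY + cos φ·ΔZ = −(0.758975)(0.999727)(529.6) − (0.758975)(0.023372)(-83.0) + (0.651119)(145.4) = -305.70 m.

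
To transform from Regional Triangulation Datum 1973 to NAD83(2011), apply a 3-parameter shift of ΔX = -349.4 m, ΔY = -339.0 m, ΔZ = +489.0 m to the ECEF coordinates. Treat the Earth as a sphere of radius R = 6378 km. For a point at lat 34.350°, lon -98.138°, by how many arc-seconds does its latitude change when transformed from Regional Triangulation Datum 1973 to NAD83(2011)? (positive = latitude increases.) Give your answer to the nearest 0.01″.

Δφ = 6.03″

sin φ = 0.564247, cos φ = 0.825606, sin λ = -0.989930, cos λ = -0.141558.
North component: ΔN = −sin φ cos λ·ΔX − sin φ sin λ·ΔY + cos φ·ΔZ = −(0.564247)(-0.141558)(-349.4) − (0.564247)(-0.989930)(-339.0) + (0.825606)(489.0) = 186.46 m.
1° of latitude spans πR/180 = 111317 m, so Δφ = 186.46 / 111317 × 3600 = 6.030″.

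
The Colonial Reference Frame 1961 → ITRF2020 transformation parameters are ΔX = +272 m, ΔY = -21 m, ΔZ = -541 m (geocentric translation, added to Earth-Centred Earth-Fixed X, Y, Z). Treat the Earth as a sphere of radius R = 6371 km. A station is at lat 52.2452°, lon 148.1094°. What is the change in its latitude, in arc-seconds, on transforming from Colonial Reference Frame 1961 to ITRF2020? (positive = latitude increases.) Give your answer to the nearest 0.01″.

Δφ = -4.53″

sin φ = 0.790638, cos φ = 0.612284, sin λ = 0.528299, cos λ = -0.849058.
North component: ΔN = −sin φ cos λ·ΔX − sin φ sin λ·ΔY + cos φ·ΔZ = −(0.790638)(-0.849058)(272) − (0.790638)(0.528299)(-21) + (0.612284)(-541) = -139.88 m.
1° of latitude spans πR/180 = 111195 m, so Δφ = -139.88 / 111195 × 3600 = -4.529″.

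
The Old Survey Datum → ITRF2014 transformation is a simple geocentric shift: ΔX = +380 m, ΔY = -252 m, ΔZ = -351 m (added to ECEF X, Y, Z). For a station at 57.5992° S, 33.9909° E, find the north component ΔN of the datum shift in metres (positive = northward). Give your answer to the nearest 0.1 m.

ΔN = -41.0 m

At φ = -57.5992°, λ = 33.9909°: sin φ = -0.844320, cos φ = 0.535839, sin λ = 0.559061, cos λ = 0.829126.
ΔN = −sin φ cos λ·ΔX − sin φ sin λ·ΔY + cos φ·ΔZ = −(-0.844320)(0.829126)(380) − (-0.844320)(0.559061)(-252) + (0.535839)(-351) = -41.01 m.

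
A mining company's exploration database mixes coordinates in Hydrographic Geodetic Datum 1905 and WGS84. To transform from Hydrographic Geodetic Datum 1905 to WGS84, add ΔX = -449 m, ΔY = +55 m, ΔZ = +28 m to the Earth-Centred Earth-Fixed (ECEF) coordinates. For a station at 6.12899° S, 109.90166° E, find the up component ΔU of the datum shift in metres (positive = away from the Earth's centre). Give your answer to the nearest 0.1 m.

At φ = -6.12899°, λ = 109.90166°: sin φ = -0.106767, cos φ = 0.994284, sin λ = 0.940278, cos λ = -0.340407.
ΔU = cos φ cos λ·ΔX + cos φ sin λ·ΔY + sin φ·ΔZ = (0.994284)(-0.340407)(-449) + (0.994284)(0.940278)(55) + (-0.106767)(28) = 200.40 m.

ΔU = 200.4 m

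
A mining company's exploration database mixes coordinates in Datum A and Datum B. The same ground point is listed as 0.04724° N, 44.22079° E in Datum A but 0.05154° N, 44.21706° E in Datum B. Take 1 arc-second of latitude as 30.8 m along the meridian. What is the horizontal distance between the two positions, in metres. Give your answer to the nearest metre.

631 m

Δφ = 0.05154° − 0.04724° = +0.00430°; Δλ = 44.21706° − 44.22079° = -0.00373°.
1° of latitude = 3600 × 30.80 = 110880 m.
ΔN = Δφ × 110880 = 476.8 m; ΔE = Δλ × 110880 × cos(0.04724°) = -0.00373 × 110880 × 1.000000 = -413.6 m.
Distance = √(ΔE² + ΔN²) = √((-413.6)² + 476.8²) = 631.2 m.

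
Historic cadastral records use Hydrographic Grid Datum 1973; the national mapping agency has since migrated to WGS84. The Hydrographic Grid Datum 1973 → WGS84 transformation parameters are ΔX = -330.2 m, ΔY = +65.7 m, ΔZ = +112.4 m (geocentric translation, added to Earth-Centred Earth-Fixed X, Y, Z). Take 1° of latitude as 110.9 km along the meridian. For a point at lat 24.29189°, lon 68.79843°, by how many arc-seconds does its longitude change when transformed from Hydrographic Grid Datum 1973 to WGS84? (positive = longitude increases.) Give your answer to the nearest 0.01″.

sin φ = 0.411385, cos φ = 0.911462, sin λ = 0.932314, cos λ = 0.361650.
East component: ΔE = −sin λ·ΔX + cos λ·ΔY = −(0.932314)(-330.2) + (0.361650)(65.7) = 331.61 m.
1° of latitude spans 110900 m; at latitude φ, 1° of longitude spans that × cos φ = 101081.1 m, so Δλ = 331.61 / 101081.1 × 3600 = 11.810″.

Δλ = 11.81″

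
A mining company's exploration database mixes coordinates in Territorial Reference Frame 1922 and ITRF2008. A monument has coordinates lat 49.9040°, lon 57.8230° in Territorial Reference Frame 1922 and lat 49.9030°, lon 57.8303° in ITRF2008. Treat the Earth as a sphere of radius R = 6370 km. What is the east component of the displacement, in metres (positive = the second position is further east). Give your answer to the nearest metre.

Δφ = 49.9030° − 49.9040° = -0.0010°; Δλ = 57.8303° − 57.8230° = +0.0073°.
1° along a meridian = πR/180 = 111177 m.
ΔN = Δφ × 111177 = -111.2 m; ΔE = Δλ × 111177 × cos(49.9040°) = +0.0073 × 111177 × 0.644070 = 522.7 m.

ΔE = 523 m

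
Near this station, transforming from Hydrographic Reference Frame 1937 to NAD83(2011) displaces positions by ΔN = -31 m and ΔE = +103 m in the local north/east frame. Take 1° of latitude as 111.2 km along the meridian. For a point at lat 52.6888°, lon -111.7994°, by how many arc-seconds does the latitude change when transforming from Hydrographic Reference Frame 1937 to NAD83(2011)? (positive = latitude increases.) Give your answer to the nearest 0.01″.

1° of latitude = 111.2 km, so Δφ = -31.0 / 111200 = -0.0002788° = -1.004″.

Δφ = -1.00″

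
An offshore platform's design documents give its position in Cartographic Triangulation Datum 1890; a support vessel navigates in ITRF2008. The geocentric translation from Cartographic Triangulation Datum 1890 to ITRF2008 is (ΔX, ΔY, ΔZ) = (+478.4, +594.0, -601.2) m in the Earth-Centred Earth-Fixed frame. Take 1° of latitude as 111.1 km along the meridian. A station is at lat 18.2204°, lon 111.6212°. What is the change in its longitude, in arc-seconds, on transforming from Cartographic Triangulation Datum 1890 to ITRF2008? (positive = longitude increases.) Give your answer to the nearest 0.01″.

sin φ = 0.312673, cos φ = 0.949861, sin λ = 0.929640, cos λ = -0.368469.
East component: ΔE = −sin λ·ΔX + cos λ·ΔY = −(0.929640)(478.4) + (-0.368469)(594.0) = -663.61 m.
1° of latitude spans 111100 m; at latitude φ, 1° of longitude spans that × cos φ = 105529.5 m, so Δλ = -663.61 / 105529.5 × 3600 = -22.638″.

Δλ = -22.64″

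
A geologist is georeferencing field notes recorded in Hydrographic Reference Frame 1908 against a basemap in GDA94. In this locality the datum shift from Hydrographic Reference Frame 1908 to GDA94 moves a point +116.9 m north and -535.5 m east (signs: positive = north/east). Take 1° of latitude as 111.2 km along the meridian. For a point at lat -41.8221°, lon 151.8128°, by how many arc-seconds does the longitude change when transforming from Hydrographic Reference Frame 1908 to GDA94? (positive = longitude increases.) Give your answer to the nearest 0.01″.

Δλ = -23.26″

At latitude -41.8221°, cos φ = 0.745219.
1° of longitude at this latitude = 111.2 × cos φ = 82.87 km, so Δλ = -535.5 / 82868.3 = -0.0064621° = -23.263″.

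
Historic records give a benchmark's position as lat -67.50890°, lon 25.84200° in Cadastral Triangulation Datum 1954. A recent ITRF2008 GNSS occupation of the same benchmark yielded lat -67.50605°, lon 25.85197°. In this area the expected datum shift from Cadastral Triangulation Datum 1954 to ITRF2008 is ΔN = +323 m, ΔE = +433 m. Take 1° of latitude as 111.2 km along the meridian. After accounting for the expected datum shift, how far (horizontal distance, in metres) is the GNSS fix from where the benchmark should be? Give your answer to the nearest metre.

Observed coordinate differences: Δφ = +0.00285°, Δλ = +0.00997°.
Converting to metres (1° lat = 111200 m, cos φ = 0.382540): observed ΔN = 316.9 m, observed ΔE = 424.1 m.
Subtracting the expected shift leaves a residual of 316.9 − (323) = -6.1 m north and 424.1 − (433) = -8.9 m east.
Residual distance = √((-6.1)² + (-8.9)²) = 10.8 m.

11 m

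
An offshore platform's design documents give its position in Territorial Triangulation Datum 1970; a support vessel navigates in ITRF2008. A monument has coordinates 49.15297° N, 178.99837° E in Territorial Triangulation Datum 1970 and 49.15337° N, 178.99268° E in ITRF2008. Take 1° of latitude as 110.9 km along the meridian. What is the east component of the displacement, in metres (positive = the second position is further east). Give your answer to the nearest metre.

Δφ = 49.15337° − 49.15297° = +0.00040°; Δλ = 178.99268° − 178.99837° = -0.00569°.
ΔN = Δφ × 110900 = 44.4 m; ΔE = Δλ × 110900 × cos(49.15297°) = -0.00569 × 110900 × 0.654042 = -412.7 m.

ΔE = -413 m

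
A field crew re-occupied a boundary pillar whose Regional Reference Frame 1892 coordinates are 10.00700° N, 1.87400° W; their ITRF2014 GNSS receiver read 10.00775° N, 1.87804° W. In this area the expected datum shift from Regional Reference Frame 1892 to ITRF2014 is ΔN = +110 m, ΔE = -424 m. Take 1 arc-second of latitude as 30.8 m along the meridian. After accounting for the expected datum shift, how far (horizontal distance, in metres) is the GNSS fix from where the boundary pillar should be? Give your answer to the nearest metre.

Observed coordinate differences: Δφ = +0.00075°, Δλ = -0.00404°.
Converting to metres (1° lat = 110880 m, cos φ = 0.984787): observed ΔN = 83.2 m, observed ΔE = -441.1 m.
Subtracting the expected shift leaves a residual of 83.2 − (110) = -26.8 m north and -441.1 − (-424) = -17.1 m east.
Residual distance = √((-26.8)² + (-17.1)²) = 31.8 m.

32 m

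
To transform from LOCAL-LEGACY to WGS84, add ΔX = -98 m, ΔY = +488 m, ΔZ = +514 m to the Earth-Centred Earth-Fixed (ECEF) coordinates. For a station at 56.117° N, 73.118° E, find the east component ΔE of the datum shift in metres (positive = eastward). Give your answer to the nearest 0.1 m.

At φ = 56.117°, λ = 73.118°: sin φ = 0.830178, cos φ = 0.557499, sin λ = 0.956905, cos λ = 0.290402.
ΔE = −sin λ·ΔX + cos λ·ΔY = −(0.956905)·(-98) + (0.290402)·(488) = 235.49 m.

ΔE = 235.5 m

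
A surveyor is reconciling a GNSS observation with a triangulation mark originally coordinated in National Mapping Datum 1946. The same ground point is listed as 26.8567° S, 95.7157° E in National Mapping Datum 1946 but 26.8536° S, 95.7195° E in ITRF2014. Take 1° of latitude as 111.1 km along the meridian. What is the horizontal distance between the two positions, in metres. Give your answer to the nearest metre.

Δφ = -26.8536° − -26.8567° = +0.0031°; Δλ = 95.7195° − 95.7157° = +0.0038°.
ΔN = Δφ × 111100 = 344.4 m; ΔE = Δλ × 111100 × cos(-26.8567°) = +0.0038 × 111100 × 0.892139 = 376.6 m.
Distance = √(ΔE² + ΔN²) = √(376.6² + 344.4²) = 510.4 m.

510 m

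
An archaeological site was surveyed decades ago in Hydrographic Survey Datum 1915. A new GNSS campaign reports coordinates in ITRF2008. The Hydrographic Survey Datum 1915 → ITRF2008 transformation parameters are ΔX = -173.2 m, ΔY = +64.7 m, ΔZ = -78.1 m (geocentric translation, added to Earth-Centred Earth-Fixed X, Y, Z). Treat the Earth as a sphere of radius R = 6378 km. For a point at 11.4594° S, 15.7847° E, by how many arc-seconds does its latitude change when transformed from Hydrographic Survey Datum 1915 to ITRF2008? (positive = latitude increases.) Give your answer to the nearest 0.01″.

sin φ = -0.198674, cos φ = 0.980066, sin λ = 0.272023, cos λ = 0.962291.
North component: ΔN = −sin φ cos λ·ΔX − sin φ sin λ·ΔY + cos φ·ΔZ = −(-0.198674)(0.962291)(-173.2) − (-0.198674)(0.272023)(64.7) + (0.980066)(-78.1) = -106.16 m.
1° of latitude spans πR/180 = 111317 m, so Δφ = -106.16 / 111317 × 3600 = -3.433″.

Δφ = -3.43″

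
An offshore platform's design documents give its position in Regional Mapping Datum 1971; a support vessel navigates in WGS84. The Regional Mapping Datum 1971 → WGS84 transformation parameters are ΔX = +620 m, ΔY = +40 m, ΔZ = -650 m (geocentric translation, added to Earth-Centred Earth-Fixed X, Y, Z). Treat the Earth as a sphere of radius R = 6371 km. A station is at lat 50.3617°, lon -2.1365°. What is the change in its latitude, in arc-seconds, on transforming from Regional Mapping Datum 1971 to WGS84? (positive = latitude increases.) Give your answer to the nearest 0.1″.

Δφ = -28.8″

sin φ = 0.770087, cos φ = 0.637939, sin λ = -0.037280, cos λ = 0.999305.
North component: ΔN = −sin φ cos λ·ΔX − sin φ sin λ·ΔY + cos φ·ΔZ = −(0.770087)(0.999305)(620) − (0.770087)(-0.037280)(40) + (0.637939)(-650) = -890.63 m.
1° of latitude spans πR/180 = 111195 m, so Δφ = -890.63 / 111195 × 3600 = -28.835″.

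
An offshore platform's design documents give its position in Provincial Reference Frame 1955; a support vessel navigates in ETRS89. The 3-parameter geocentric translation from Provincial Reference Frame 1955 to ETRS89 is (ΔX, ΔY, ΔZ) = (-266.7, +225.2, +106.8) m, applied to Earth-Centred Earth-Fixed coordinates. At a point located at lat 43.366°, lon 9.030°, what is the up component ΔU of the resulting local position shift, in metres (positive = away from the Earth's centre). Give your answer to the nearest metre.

The local up (radial) axis is (cos φ cos λ, cos φ sin λ, sin φ), giving ΔU = -191.483 + 25.696 + 73.335 = -92.45 m.

ΔU = -92 m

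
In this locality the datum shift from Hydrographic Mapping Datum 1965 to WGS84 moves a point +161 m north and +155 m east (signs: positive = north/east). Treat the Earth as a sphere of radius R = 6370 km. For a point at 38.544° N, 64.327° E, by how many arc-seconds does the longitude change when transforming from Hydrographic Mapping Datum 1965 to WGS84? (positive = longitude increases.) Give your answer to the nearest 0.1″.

At latitude 38.544°, cos φ = 0.782130.
One radian of longitude at latitude φ spans R cos φ, so Δλ = ΔE / (R cos φ) = 155.0 / (6370000 × 0.782130) = 3.1111e-05 rad = 6.417″.

Δλ = 6.4″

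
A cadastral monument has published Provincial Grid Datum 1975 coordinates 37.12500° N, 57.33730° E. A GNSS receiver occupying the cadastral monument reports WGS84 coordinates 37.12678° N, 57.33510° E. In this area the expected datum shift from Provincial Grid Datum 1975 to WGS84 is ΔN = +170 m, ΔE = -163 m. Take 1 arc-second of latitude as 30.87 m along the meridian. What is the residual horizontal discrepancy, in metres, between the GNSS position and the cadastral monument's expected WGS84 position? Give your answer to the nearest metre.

Observed coordinate differences: Δφ = +0.00178°, Δλ = -0.00220°.
Converting to metres (1° lat = 111132 m, cos φ = 0.797321): observed ΔN = 197.8 m, observed ΔE = -194.9 m.
Subtracting the expected shift leaves a residual of 197.8 − (170) = 27.8 m north and -194.9 − (-163) = -31.9 m east.
Residual distance = √(27.8² + (-31.9)²) = 42.4 m.

42 m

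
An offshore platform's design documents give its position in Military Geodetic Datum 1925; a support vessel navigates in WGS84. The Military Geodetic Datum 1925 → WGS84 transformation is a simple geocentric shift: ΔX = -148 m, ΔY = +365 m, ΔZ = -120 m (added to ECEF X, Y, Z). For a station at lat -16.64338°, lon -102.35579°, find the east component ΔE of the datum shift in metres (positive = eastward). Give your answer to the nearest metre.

ΔE = -223 m

At φ = -16.64338°, λ = -102.35579°: sin φ = -0.286414, cos φ = 0.958106, sin λ = -0.976838, cos λ = -0.213982.
ΔE = −sin λ·ΔX + cos λ·ΔY = −(-0.976838)·(-148) + (-0.213982)·(365) = -222.68 m.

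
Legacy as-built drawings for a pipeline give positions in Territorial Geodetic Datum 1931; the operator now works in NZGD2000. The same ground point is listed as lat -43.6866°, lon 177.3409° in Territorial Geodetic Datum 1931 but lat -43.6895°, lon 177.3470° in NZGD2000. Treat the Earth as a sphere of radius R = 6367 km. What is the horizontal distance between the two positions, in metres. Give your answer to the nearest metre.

Δφ = -43.6895° − -43.6866° = -0.0029°; Δλ = 177.3470° − 177.3409° = +0.0061°.
1° along a meridian = πR/180 = 111125 m.
ΔN = Δφ × 111125 = -322.3 m; ΔE = Δλ × 111125 × cos(-43.6866°) = +0.0061 × 111125 × 0.723129 = 490.2 m.
Distance = √(ΔE² + ΔN²) = √(490.2² + (-322.3)²) = 586.6 m.

587 m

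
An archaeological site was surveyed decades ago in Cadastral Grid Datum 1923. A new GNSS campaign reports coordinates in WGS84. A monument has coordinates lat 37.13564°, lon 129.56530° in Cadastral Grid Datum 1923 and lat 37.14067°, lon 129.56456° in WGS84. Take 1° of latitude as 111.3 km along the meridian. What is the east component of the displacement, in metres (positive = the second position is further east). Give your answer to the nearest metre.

Δφ = 37.14067° − 37.13564° = +0.00503°; Δλ = 129.56456° − 129.56530° = -0.00074°.
ΔN = Δφ × 111300 = 559.8 m; ΔE = Δλ × 111300 × cos(37.13564°) = -0.00074 × 111300 × 0.797209 = -65.7 m.

ΔE = -66 m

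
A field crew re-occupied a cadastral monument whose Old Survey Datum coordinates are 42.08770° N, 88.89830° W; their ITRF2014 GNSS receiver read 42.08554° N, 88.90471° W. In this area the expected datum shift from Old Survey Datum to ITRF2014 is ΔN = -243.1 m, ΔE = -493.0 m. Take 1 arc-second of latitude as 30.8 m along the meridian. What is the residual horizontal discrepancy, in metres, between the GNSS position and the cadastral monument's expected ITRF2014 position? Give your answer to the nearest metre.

35 m

Observed coordinate differences: Δφ = -0.00216°, Δλ = -0.00641°.
Converting to metres (1° lat = 110880 m, cos φ = 0.742120): observed ΔN = -239.5 m, observed ΔE = -527.5 m.
Subtracting the expected shift leaves a residual of -239.5 − (-243.1) = 3.6 m north and -527.5 − (-493.0) = -34.5 m east.
Residual distance = √(3.6² + (-34.5)²) = 34.6 m.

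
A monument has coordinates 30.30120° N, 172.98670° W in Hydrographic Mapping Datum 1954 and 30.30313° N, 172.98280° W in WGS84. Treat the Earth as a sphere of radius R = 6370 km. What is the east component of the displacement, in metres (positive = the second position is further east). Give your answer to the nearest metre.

Δφ = 30.30313° − 30.30120° = +0.00193°; Δλ = -172.98280° − -172.98670° = +0.00390°.
1° along a meridian = πR/180 = 111177 m.
ΔN = Δφ × 111177 = 214.6 m; ΔE = Δλ × 111177 × cos(30.30120°) = +0.00390 × 111177 × 0.863385 = 374.4 m.

ΔE = 374 m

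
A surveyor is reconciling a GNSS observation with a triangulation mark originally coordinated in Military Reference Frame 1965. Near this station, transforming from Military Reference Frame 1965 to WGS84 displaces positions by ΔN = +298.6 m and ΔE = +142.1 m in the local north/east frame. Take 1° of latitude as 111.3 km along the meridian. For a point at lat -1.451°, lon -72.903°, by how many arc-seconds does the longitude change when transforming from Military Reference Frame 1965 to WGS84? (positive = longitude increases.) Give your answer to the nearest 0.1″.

At latitude -1.451°, cos φ = 0.999679.
1° of longitude at this latitude = 111.3 × cos φ = 111.26 km, so Δλ = 142.1 / 111264.3 = 0.0012771° = 4.598″.

Δλ = 4.6″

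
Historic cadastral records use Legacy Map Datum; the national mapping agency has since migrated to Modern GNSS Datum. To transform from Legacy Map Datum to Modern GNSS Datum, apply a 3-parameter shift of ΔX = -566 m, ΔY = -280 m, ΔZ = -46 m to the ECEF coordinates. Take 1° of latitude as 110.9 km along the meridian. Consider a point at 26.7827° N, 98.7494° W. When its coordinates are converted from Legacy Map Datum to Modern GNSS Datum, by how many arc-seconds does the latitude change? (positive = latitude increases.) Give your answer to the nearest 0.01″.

Δφ = -6.64″

sin φ = 0.450608, cos φ = 0.892722, sin λ = -0.988363, cos λ = -0.152113.
North component: ΔN = −sin φ cos λ·ΔX − sin φ sin λ·ΔY + cos φ·ΔZ = −(0.450608)(-0.152113)(-566) − (0.450608)(-0.988363)(-280) + (0.892722)(-46) = -204.56 m.
1° of latitude spans 110900 m, so Δφ = -204.56 / 110900 × 3600 = -6.640″.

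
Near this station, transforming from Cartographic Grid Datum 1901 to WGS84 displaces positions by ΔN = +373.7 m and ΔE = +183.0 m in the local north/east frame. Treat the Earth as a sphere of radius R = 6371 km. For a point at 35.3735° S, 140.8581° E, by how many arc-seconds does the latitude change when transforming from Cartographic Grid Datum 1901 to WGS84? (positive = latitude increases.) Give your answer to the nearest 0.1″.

On a sphere of radius R, 1 rad of latitude = R, so Δφ = ΔN / R = 373.7 / 6371000 = 5.8656e-05 rad = 12.099″.

Δφ = 12.1″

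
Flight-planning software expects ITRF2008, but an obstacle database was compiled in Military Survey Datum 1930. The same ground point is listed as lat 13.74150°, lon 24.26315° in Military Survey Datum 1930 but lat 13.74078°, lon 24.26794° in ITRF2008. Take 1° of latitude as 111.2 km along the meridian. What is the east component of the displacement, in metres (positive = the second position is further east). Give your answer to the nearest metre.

ΔE = 517 m

Δφ = 13.74078° − 13.74150° = -0.00072°; Δλ = 24.26794° − 24.26315° = +0.00479°.
ΔN = Δφ × 111200 = -80.1 m; ΔE = Δλ × 111200 × cos(13.74150°) = +0.00479 × 111200 × 0.971377 = 517.4 m.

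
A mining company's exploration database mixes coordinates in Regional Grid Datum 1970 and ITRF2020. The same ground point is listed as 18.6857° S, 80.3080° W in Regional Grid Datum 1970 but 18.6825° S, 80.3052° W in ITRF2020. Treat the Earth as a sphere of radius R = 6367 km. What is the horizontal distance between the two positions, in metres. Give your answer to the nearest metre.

462 m

Δφ = -18.6825° − -18.6857° = +0.0032°; Δλ = -80.3052° − -80.3080° = +0.0028°.
1° along a meridian = πR/180 = 111125 m.
ΔN = Δφ × 111125 = 355.6 m; ΔE = Δλ × 111125 × cos(-18.6857°) = +0.0028 × 111125 × 0.947290 = 294.7 m.
Distance = √(ΔE² + ΔN²) = √(294.7² + 355.6²) = 461.9 m.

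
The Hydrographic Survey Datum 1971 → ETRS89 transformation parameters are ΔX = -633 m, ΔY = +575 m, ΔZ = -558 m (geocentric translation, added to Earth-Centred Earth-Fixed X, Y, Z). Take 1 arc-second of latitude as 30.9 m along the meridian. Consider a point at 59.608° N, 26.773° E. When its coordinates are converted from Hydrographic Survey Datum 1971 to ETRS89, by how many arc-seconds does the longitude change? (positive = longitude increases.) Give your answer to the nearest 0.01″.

sin φ = 0.862584, cos φ = 0.505913, sin λ = 0.450457, cos λ = 0.892798.
East component: ΔE = −sin λ·ΔX + cos λ·ΔY = −(0.450457)(-633) + (0.892798)(575) = 798.50 m.
1° of latitude spans 3600 × 30.90 = 111240 m; at latitude φ, 1° of longitude spans that × cos φ = 56277.8 m, so Δλ = 798.50 / 56277.8 × 3600 = 51.079″.

Δλ = 51.08″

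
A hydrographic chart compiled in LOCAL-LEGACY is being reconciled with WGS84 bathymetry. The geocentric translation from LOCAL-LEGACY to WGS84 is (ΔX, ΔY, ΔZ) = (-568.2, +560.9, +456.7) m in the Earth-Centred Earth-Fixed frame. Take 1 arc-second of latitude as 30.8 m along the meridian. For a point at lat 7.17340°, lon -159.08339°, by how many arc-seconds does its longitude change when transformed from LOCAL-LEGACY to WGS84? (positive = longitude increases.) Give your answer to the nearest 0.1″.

sin φ = 0.124873, cos φ = 0.992173, sin λ = -0.357009, cos λ = -0.934101.
East component: ΔE = −sin λ·ΔX + cos λ·ΔY = −(-0.357009)(-568.2) + (-0.934101)(560.9) = -726.79 m.
1° of latitude spans 3600 × 30.80 = 110880 m; at latitude φ, 1° of longitude spans that × cos φ = 110012.1 m, so Δλ = -726.79 / 110012.1 × 3600 = -23.783″.

Δλ = -23.8″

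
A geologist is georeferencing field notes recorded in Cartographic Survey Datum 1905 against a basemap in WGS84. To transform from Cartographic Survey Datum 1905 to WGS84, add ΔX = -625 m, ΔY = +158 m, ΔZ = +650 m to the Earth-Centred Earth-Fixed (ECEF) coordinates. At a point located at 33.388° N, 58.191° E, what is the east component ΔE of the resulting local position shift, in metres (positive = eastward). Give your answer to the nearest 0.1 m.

The local east axis at (φ, λ) is (−sin λ, cos λ, 0), so ΔE = −sin(58.191°)·(-625) + cos(58.191°)·158 = 614.41 m.

ΔE = 614.4 m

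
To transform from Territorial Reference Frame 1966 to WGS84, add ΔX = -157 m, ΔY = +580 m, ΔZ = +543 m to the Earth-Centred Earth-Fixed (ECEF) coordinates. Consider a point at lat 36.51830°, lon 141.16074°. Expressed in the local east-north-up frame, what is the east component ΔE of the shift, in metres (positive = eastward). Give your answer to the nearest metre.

ΔE = -353 m

At φ = 36.51830°, λ = 141.16074°: sin φ = 0.595080, cos φ = 0.803667, sin λ = 0.627138, cos λ = -0.778908.
ΔE = −sin λ·ΔX + cos λ·ΔY = −(0.627138)·(-157) + (-0.778908)·(580) = -353.31 m.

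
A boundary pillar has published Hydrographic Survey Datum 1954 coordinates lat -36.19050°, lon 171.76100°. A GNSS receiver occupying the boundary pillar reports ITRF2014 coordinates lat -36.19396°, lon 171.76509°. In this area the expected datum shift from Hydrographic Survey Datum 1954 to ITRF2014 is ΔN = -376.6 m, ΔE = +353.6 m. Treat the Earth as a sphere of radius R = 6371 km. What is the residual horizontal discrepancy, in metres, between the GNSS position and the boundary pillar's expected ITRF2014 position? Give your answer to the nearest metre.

16 m

Observed coordinate differences: Δφ = -0.00346°, Δλ = +0.00409°.
Converting to metres (1° lat = 111195 m, cos φ = 0.807058): observed ΔN = -384.7 m, observed ΔE = 367.0 m.
Subtracting the expected shift leaves a residual of -384.7 − (-376.6) = -8.1 m north and 367.0 − (353.6) = 13.4 m east.
Residual distance = √((-8.1)² + 13.4²) = 15.7 m.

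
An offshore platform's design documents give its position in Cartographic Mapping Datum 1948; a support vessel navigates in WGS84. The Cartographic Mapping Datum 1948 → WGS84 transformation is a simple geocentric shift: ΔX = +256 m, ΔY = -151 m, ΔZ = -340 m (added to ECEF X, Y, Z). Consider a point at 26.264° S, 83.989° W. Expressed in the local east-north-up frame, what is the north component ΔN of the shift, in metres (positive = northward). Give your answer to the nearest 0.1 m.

At φ = -26.264°, λ = -83.989°: sin φ = -0.442508, cos φ = 0.896765, sin λ = -0.994502, cos λ = 0.104719.
ΔN = −sin φ cos λ·ΔX − sin φ sin λ·ΔY + cos φ·ΔZ = −(-0.442508)(0.104719)(256) − (-0.442508)(-0.994502)(-151) + (0.896765)(-340) = -226.59 m.

ΔN = -226.6 m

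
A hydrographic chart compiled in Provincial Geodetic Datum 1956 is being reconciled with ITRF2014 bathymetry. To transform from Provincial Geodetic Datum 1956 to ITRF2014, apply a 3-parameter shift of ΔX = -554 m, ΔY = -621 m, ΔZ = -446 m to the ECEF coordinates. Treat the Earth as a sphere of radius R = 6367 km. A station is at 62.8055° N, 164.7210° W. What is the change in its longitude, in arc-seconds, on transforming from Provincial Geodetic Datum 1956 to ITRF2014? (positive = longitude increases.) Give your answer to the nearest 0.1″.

Δλ = 32.1″

sin φ = 0.889460, cos φ = 0.457013, sin λ = -0.263520, cos λ = -0.964654.
East component: ΔE = −sin λ·ΔX + cos λ·ΔY = −(-0.263520)(-554) + (-0.964654)(-621) = 453.06 m.
1° of latitude spans πR/180 = 111125 m; at latitude φ, 1° of longitude spans that × cos φ = 50785.6 m, so Δλ = 453.06 / 50785.6 × 3600 = 32.116″.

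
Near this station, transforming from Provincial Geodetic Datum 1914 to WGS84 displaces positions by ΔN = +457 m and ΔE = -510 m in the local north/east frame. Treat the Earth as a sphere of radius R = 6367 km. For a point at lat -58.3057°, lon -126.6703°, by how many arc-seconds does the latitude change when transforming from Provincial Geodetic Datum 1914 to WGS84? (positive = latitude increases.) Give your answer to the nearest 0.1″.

On a sphere of radius R, 1 rad of latitude = R, so Δφ = ΔN / R = 457.0 / 6367000 = 7.1776e-05 rad = 14.805″.

Δφ = 14.8″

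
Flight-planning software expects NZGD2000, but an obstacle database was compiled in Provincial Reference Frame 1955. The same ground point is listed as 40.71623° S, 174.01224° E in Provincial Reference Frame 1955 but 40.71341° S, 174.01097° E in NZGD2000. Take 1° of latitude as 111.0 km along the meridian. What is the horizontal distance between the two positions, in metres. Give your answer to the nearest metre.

331 m

Δφ = -40.71341° − -40.71623° = +0.00282°; Δλ = 174.01097° − 174.01224° = -0.00127°.
ΔN = Δφ × 111000 = 313.0 m; ΔE = Δλ × 111000 × cos(-40.71623°) = -0.00127 × 111000 × 0.757950 = -106.8 m.
Distance = √(ΔE² + ΔN²) = √((-106.8)² + 313.0²) = 330.8 m.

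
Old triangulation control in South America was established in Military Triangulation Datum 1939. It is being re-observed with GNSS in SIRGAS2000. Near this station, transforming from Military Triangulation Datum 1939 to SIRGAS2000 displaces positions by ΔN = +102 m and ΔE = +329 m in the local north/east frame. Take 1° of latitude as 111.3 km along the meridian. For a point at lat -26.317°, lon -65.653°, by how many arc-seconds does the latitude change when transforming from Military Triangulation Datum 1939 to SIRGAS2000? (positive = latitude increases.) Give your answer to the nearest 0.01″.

1° of latitude = 111.3 km, so Δφ = 102.0 / 111300 = 0.0009164° = 3.299″.

Δφ = 3.30″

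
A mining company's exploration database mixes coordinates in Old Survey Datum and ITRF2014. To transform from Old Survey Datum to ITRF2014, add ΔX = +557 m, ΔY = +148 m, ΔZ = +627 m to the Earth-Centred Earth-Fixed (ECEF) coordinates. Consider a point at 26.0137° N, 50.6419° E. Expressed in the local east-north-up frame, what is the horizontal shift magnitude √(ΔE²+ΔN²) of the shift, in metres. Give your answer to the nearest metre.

492 m

The local east axis at (φ, λ) is (−sin λ, cos λ, 0), so ΔE = −sin(50.6419°)·557 + cos(50.6419°)·148 = -336.81 m.
The local north axis is (−sin φ cos λ, −sin φ sin λ, cos φ), giving ΔN = -154.922 − 50.189 + 563.478 = 358.37 m.
Horizontal magnitude = √(ΔE² + ΔN²) = √((-336.81)² + 358.37²) = 491.80 m.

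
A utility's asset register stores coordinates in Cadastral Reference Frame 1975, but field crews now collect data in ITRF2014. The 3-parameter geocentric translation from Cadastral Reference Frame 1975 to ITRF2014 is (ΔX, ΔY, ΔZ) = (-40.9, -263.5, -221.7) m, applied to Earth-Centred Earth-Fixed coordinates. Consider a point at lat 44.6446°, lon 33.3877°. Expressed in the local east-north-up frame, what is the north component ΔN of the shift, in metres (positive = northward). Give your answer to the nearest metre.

ΔN = -32 m

The local north axis is (−sin φ cos λ, −sin φ sin λ, cos φ), giving ΔN = 23.998 + 101.896 − 157.735 = -31.84 m.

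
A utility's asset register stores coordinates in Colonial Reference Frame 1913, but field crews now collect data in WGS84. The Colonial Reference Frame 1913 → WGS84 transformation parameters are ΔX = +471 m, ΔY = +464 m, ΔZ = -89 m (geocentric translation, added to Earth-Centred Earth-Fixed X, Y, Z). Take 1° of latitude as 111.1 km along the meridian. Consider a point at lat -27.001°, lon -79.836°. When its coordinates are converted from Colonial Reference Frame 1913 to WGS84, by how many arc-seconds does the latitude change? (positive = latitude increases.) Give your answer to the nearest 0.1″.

Δφ = -8.1″

sin φ = -0.454006, cos φ = 0.890999, sin λ = -0.984307, cos λ = 0.176466.
North component: ΔN = −sin φ cos λ·ΔX − sin φ sin λ·ΔY + cos φ·ΔZ = −(-0.454006)(0.176466)(471) − (-0.454006)(-0.984307)(464) + (0.890999)(-89) = -248.92 m.
1° of latitude spans 111100 m, so Δφ = -248.92 / 111100 × 3600 = -8.066″.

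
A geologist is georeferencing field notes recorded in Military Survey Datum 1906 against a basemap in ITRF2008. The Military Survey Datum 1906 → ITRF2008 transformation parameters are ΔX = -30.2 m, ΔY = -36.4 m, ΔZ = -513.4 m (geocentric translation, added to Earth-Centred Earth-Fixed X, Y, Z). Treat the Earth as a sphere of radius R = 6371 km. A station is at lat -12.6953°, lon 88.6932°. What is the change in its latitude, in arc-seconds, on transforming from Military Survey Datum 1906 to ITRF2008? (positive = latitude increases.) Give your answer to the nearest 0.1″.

Δφ = -16.5″

sin φ = -0.219766, cos φ = 0.975553, sin λ = 0.999740, cos λ = 0.022806.
North component: ΔN = −sin φ cos λ·ΔX − sin φ sin λ·ΔY + cos φ·ΔZ = −(-0.219766)(0.022806)(-30.2) − (-0.219766)(0.999740)(-36.4) + (0.975553)(-513.4) = -509.00 m.
1° of latitude spans πR/180 = 111195 m, so Δφ = -509.00 / 111195 × 3600 = -16.479″.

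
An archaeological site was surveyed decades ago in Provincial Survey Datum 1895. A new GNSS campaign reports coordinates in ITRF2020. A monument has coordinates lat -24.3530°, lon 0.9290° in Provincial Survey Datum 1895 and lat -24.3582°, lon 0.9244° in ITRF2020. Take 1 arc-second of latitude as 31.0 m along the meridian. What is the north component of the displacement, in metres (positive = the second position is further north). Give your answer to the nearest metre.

ΔN = -580 m

Δφ = -24.3582° − -24.3530° = -0.0052°; Δλ = 0.9244° − 0.9290° = -0.0046°.
1° of latitude = 3600 × 31.00 = 111600 m.
ΔN = Δφ × 111600 = -580.3 m; ΔE = Δλ × 111600 × cos(-24.3530°) = -0.0046 × 111600 × 0.911022 = -467.7 m.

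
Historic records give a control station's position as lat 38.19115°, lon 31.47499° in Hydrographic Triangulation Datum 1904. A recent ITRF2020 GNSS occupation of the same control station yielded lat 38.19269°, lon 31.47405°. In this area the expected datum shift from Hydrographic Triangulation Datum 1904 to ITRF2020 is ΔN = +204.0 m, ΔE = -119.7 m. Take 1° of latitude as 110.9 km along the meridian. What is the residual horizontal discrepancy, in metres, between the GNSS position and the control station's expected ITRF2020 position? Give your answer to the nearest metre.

Observed coordinate differences: Δφ = +0.00154°, Δλ = -0.00094°.
Converting to metres (1° lat = 110900 m, cos φ = 0.785952): observed ΔN = 170.8 m, observed ΔE = -81.9 m.
Subtracting the expected shift leaves a residual of 170.8 − (204.0) = -33.2 m north and -81.9 − (-119.7) = 37.8 m east.
Residual distance = √((-33.2)² + 37.8²) = 50.3 m.

50 m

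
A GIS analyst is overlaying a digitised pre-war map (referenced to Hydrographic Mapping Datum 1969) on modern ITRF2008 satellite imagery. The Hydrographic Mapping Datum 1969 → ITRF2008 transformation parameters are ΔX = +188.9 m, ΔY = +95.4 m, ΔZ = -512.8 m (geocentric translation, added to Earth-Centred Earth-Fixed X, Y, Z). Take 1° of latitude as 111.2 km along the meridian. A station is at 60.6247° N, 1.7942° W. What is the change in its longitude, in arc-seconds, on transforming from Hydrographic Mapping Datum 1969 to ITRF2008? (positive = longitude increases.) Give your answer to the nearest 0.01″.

Δλ = 6.68″

sin φ = 0.871425, cos φ = 0.490528, sin λ = -0.031310, cos λ = 0.999510.
East component: ΔE = −sin λ·ΔX + cos λ·ΔY = −(-0.031310)(188.9) + (0.999510)(95.4) = 101.27 m.
1° of latitude spans 111200 m; at latitude φ, 1° of longitude spans that × cos φ = 54546.7 m, so Δλ = 101.27 / 54546.7 × 3600 = 6.684″.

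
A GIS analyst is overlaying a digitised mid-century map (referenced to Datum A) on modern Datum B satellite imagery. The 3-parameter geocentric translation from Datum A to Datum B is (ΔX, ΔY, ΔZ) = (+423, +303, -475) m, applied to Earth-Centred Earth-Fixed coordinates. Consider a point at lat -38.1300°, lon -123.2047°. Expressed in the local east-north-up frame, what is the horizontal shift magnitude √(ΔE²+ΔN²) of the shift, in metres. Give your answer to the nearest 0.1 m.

At φ = -38.1300°, λ = -123.2047°: sin φ = -0.617448, cos φ = 0.786612, sin λ = -0.836719, cos λ = -0.547632.
ΔE = −sin λ·ΔX + cos λ·ΔY = −(-0.836719)·(423) + (-0.547632)·(303) = 188.00 m.
ΔN = −sin φ cos λ·ΔX − sin φ sin λ·ΔY + cos φ·ΔZ = −(-0.617448)(-0.547632)(423) − (-0.617448)(-0.836719)(303) + (0.786612)(-475) = -673.21 m.
Horizontal magnitude = √(ΔE² + ΔN²) = √(188.00² + (-673.21)²) = 698.97 m.

699.0 m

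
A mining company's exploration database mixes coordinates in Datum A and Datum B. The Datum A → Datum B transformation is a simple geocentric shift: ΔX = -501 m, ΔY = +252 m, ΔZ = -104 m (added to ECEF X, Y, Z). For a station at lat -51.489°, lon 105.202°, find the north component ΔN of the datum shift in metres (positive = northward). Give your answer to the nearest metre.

The local north axis is (−sin φ cos λ, −sin φ sin λ, cos φ), giving ΔN = 102.798 + 190.287 − 64.757 = 228.33 m.

ΔN = 228 m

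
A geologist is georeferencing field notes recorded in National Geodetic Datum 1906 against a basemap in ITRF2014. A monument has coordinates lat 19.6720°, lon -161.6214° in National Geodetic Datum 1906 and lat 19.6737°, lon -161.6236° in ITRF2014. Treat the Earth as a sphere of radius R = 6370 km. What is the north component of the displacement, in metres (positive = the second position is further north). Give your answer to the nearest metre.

ΔN = 189 m

Δφ = 19.6737° − 19.6720° = +0.0017°; Δλ = -161.6236° − -161.6214° = -0.0022°.
1° along a meridian = πR/180 = 111177 m.
ΔN = Δφ × 111177 = 189.0 m; ΔE = Δλ × 111177 × cos(19.6720°) = -0.0022 × 111177 × 0.941635 = -230.3 m.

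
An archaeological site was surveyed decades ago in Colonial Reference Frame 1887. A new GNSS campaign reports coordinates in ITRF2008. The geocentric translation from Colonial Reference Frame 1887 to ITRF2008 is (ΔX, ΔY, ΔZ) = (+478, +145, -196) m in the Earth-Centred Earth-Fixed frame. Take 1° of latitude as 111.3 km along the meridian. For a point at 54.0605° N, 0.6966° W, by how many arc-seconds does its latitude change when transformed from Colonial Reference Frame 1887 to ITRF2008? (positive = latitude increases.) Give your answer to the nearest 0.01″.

Δφ = -16.19″

sin φ = 0.809637, cos φ = 0.586931, sin λ = -0.012158, cos λ = 0.999926.
North component: ΔN = −sin φ cos λ·ΔX − sin φ sin λ·ΔY + cos φ·ΔZ = −(0.809637)(0.999926)(478) − (0.809637)(-0.012158)(145) + (0.586931)(-196) = -500.59 m.
1° of latitude spans 111300 m, so Δφ = -500.59 / 111300 × 3600 = -16.192″.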